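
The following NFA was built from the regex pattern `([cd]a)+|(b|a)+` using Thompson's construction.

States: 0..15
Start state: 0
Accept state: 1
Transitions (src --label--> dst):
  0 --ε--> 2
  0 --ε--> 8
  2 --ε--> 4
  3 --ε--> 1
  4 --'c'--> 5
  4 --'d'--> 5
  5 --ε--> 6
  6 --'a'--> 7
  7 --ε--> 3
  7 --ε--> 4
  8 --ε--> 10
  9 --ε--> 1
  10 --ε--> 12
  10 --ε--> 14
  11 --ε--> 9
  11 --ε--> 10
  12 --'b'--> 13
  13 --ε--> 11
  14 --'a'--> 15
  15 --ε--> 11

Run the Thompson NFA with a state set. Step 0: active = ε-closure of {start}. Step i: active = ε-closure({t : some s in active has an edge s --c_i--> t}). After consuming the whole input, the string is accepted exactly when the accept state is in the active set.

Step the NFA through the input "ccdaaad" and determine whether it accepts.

Answer: REJECT

Derivation:
initial (ε-close {0}): {0,2,4,8,10,12,14}
'c' @ 1: {5,6}
'c' @ 2: {}  — dead — no transitions
rest 'daaad' ignored (set empty)
after full input: {}  (accept=1 not in)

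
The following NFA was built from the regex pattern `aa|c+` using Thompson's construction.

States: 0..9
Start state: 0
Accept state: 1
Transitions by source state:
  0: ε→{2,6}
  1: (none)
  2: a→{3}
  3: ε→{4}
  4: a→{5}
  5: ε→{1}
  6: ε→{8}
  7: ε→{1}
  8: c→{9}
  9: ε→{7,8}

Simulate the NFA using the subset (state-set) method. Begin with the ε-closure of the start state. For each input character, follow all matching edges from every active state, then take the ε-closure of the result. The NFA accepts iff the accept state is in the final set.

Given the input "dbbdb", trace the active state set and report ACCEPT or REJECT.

initial (ε-close {0}): {0,2,6,8}
'd' @ 1: {}  — dead — no transitions
rest 'bbdb' ignored (set empty)
end set {} — state 1 not in

Answer: REJECT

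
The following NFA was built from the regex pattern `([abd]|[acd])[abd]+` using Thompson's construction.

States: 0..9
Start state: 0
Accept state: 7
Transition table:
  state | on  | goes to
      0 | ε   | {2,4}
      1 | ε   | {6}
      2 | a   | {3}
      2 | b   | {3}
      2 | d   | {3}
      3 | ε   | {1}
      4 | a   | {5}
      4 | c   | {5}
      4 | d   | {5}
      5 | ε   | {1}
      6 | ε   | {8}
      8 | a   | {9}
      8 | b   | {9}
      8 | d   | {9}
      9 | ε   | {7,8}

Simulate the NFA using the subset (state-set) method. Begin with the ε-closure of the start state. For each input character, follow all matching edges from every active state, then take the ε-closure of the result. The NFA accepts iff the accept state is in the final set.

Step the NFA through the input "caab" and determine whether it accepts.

start: ε-closure({0}) = {0,2,4}
'c' @ 1: {1,5,6,8}
'a' @ 2: {7,8,9}  ✓accept
'a' @ 3: {7,8,9}  ✓accept
'b' @ 4: {7,8,9}  ✓accept
final: {7,8,9}; accept 7 in set

Answer: ACCEPT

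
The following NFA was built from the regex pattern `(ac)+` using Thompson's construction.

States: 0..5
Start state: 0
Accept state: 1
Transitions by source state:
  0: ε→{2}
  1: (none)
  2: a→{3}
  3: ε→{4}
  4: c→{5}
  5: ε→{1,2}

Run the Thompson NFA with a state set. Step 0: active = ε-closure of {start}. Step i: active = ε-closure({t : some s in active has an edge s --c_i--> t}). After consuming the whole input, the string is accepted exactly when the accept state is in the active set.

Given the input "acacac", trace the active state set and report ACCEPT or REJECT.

Answer: ACCEPT

Trace:
S₀ = ε-closure({0}) = {0,2}
'a' @ 1: {3,4}
'c' @ 2: {1,2,5}  [accepting]
'a' @ 3: {3,4}
'c' @ 4: {1,2,5}  [accepting]
'a' @ 5: {3,4}
'c' @ 6: {1,2,5}  [accepting]
after full input: {1,2,5}  (accept=1 in)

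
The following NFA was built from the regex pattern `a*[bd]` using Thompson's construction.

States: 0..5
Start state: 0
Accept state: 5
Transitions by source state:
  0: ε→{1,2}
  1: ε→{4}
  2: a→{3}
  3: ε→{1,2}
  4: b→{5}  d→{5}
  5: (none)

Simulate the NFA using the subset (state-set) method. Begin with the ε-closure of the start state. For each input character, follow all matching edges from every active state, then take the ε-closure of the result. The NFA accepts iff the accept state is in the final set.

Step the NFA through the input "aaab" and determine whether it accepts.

start: ε-closure({0}) = {0,1,2,4}
'a' @ 1: {1,2,3,4}
'a' @ 2: {1,2,3,4}
'a' @ 3: {1,2,3,4}
'b' @ 4: {5}  (accept∈set)
end set {5} — state 5 in

Answer: ACCEPT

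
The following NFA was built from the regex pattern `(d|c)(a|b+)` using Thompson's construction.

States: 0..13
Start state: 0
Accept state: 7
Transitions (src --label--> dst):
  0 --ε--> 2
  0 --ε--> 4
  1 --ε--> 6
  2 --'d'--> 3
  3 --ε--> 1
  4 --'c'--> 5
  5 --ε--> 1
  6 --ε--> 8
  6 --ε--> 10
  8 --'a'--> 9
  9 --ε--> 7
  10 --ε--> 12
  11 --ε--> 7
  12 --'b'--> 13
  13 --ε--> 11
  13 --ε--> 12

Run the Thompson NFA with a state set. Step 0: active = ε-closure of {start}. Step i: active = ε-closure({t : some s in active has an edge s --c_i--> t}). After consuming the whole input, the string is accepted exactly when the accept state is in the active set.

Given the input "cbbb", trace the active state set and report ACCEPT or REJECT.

start: ε-closure({0}) = {0,2,4}
'c' @ 1: {1,5,6,8,10,12}
'b' @ 2: {7,11,12,13}  ✓accept
'b' @ 3: {7,11,12,13}  ✓accept
'b' @ 4: {7,11,12,13}  ✓accept
after full input: {7,11,12,13}  (accept=7 in)

Answer: ACCEPT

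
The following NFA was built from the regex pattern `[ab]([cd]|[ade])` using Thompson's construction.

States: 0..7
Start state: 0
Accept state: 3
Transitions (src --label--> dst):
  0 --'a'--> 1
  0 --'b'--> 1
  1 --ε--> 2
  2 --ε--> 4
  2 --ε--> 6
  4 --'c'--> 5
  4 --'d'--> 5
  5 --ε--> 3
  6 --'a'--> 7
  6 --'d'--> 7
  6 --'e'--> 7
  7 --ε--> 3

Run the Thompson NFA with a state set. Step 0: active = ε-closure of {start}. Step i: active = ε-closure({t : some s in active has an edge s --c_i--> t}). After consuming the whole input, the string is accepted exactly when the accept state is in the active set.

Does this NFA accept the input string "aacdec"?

Answer: REJECT

Derivation:
initial (ε-close {0}): {0}
'a' @ 1: {1,2,4,6}
'a' @ 2: {3,7}  [accepting]
'c' @ 3: {}  — state set empty
rest 'dec' ignored (set empty)
after full input: {}  (accept=3 not in)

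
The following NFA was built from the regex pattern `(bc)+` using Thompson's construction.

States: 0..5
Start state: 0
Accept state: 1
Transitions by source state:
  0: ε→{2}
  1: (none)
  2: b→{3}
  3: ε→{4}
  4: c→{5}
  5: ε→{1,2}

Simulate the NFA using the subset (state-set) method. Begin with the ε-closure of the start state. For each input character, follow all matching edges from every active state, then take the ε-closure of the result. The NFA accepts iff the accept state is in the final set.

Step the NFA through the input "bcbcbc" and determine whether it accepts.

S₀ = ε-closure({0}) = {0,2}
'b' @ 1: {3,4}
'c' @ 2: {1,2,5}  (accept∈set)
'b' @ 3: {3,4}
'c' @ 4: {1,2,5}  (accept∈set)
'b' @ 5: {3,4}
'c' @ 6: {1,2,5}  (accept∈set)
final: {1,2,5}; accept 1 in set

Answer: ACCEPT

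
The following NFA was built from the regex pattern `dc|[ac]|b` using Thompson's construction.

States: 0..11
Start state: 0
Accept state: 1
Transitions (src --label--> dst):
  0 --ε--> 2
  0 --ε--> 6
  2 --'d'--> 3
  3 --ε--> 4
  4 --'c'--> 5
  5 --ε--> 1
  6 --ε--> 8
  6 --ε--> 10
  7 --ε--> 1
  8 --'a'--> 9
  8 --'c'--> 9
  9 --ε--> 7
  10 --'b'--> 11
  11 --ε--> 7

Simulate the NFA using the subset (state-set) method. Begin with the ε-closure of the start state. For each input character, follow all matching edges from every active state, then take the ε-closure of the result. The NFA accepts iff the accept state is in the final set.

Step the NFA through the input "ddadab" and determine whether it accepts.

start: ε-closure({0}) = {0,2,6,8,10}
'd' @ 1: {3,4}
'd' @ 2: {}  — no active states
rest 'adab' ignored (set empty)
after full input: {}  (accept=1 not in)

Answer: REJECT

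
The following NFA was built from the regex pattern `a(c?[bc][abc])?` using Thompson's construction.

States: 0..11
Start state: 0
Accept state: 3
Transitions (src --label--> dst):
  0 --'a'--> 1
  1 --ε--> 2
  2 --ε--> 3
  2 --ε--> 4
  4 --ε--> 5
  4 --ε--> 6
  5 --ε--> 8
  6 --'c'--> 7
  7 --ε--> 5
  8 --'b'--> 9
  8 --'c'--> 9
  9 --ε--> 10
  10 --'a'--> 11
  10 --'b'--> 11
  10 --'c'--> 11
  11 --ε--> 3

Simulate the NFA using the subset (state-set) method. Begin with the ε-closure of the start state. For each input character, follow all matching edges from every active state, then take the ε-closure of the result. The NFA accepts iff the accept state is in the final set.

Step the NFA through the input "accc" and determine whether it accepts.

Answer: ACCEPT

Derivation:
initial (ε-close {0}): {0}
'a' @ 1: {1,2,3,4,5,6,8}  [accepting]
'c' @ 2: {5,7,8,9,10}
'c' @ 3: {3,9,10,11}  [accepting]
'c' @ 4: {3,11}  [accepting]
final: {3,11}; accept 3 in set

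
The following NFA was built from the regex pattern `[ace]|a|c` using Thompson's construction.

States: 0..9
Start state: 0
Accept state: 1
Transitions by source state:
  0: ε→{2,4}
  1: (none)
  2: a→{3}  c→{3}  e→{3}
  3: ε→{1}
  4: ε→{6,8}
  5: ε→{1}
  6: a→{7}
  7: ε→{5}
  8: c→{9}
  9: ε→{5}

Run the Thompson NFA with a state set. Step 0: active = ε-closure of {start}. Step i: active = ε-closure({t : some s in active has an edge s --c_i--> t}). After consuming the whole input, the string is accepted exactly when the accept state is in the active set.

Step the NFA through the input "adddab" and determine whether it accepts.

initial (ε-close {0}): {0,2,4,6,8}
'a' @ 1: {1,3,5,7}  [accepting]
'd' @ 2: {}  — no active states
rest 'ddab' ignored (set empty)
final: {}; accept 1 not in set

Answer: REJECT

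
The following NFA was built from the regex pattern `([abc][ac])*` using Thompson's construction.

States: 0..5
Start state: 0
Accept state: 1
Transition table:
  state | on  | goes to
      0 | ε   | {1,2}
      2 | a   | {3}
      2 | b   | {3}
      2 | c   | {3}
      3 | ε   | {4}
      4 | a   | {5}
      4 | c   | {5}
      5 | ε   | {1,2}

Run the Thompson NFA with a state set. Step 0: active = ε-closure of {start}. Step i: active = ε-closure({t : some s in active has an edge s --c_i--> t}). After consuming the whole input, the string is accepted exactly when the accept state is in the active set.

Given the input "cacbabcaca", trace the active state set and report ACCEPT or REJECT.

initial (ε-close {0}): {0,1,2}
'c' @ 1: {3,4}
'a' @ 2: {1,2,5}  (accept∈set)
'c' @ 3: {3,4}
'b' @ 4: {}  — no active states
rest 'abcaca' ignored (set empty)
after full input: {}  (accept=1 not in)

Answer: REJECT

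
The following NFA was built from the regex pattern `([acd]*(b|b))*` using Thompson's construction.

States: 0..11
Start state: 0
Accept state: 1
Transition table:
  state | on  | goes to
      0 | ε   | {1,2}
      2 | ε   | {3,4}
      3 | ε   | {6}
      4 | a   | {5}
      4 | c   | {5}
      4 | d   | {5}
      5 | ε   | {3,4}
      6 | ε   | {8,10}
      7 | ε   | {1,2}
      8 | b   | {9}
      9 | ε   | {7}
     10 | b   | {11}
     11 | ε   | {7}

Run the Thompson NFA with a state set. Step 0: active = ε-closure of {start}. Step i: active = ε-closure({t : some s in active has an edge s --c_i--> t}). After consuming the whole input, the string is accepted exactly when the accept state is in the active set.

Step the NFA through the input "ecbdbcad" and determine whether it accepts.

initial (ε-close {0}): {0,1,2,3,4,6,8,10}
'e' @ 1: {}  — dead — no transitions
rest 'cbdbcad' ignored (set empty)
after full input: {}  (accept=1 not in)

Answer: REJECT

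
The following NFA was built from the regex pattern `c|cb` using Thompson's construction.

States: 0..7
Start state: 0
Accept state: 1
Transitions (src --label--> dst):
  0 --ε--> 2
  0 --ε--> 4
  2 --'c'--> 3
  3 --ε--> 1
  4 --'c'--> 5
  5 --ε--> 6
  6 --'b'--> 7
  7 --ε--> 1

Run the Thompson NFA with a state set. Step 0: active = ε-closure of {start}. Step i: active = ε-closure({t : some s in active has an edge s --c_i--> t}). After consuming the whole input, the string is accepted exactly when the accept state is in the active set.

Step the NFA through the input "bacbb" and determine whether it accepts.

start: ε-closure({0}) = {0,2,4}
'b' @ 1: {}  — dead — no transitions
rest 'acbb' ignored (set empty)
final: {}; accept 1 not in set

Answer: REJECT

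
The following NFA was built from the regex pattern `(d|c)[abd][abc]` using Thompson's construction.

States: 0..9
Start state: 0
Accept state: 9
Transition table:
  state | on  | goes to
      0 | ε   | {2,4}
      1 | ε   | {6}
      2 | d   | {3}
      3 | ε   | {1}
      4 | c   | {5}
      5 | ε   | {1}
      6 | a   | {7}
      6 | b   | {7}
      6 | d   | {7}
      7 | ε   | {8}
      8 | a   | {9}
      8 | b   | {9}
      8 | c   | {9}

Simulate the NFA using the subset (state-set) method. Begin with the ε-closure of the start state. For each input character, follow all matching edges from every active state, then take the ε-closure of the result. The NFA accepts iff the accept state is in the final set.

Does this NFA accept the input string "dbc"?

start: ε-closure({0}) = {0,2,4}
'd' @ 1: {1,3,6}
'b' @ 2: {7,8}
'c' @ 3: {9}  [accepting]
end set {9} — state 9 in

Answer: ACCEPT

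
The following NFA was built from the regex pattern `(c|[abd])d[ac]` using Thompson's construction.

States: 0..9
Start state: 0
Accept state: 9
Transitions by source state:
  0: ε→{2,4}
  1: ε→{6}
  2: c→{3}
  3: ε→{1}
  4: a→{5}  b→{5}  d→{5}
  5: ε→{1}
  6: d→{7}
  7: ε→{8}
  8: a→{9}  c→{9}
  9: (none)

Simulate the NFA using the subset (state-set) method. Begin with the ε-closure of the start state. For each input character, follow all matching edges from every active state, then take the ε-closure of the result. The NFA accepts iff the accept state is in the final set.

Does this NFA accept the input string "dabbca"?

S₀ = ε-closure({0}) = {0,2,4}
'd' @ 1: {1,5,6}
'a' @ 2: {}  — state set empty
rest 'bbca' ignored (set empty)
end set {} — state 9 not in

Answer: REJECT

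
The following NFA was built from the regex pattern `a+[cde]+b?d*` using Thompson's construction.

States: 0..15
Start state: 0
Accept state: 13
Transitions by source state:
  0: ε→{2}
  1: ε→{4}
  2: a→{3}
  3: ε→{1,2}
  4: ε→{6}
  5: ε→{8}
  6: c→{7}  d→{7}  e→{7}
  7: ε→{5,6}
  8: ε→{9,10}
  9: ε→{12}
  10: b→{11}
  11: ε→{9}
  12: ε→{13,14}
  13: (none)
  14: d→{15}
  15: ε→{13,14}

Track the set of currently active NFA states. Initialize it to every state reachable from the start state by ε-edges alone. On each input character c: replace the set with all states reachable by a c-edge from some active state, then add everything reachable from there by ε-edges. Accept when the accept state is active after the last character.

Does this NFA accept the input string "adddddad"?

Answer: REJECT

Derivation:
S₀ = ε-closure({0}) = {0,2}
'a' @ 1: {1,2,3,4,6}
'd' @ 2: {5,6,7,8,9,10,12,13,14}  [accepting]
'd' @ 3: {5,6,7,8,9,10,12,13,14,15}  [accepting]
'd' @ 4: {5,6,7,8,9,10,12,13,14,15}  [accepting]
'd' @ 5: {5,6,7,8,9,10,12,13,14,15}  [accepting]
'd' @ 6: {5,6,7,8,9,10,12,13,14,15}  [accepting]
'a' @ 7: {}  — no active states
rest 'd' ignored (set empty)
after full input: {}  (accept=13 not in)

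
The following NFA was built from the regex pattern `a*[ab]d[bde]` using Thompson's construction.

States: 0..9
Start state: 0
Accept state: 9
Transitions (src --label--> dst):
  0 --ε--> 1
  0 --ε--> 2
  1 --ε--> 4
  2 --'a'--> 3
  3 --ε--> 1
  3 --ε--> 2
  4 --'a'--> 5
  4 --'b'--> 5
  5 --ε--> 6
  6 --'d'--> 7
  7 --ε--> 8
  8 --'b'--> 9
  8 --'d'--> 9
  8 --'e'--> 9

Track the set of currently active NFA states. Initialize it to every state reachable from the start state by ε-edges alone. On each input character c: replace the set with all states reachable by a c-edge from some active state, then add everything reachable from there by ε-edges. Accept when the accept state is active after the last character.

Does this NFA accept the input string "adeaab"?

Answer: REJECT

Steps:
start: ε-closure({0}) = {0,1,2,4}
'a' @ 1: {1,2,3,4,5,6}
'd' @ 2: {7,8}
'e' @ 3: {9}  (accept∈set)
'a' @ 4: {}  — dead — no transitions
rest 'ab' ignored (set empty)
after full input: {}  (accept=9 not in)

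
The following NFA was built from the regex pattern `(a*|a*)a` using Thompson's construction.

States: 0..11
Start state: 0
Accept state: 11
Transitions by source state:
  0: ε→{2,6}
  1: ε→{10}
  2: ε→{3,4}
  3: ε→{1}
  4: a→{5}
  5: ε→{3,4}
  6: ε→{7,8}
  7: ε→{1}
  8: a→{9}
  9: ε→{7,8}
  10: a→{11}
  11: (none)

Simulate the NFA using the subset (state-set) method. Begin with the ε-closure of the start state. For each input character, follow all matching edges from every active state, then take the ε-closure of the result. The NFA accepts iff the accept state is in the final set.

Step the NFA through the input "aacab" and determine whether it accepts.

initial (ε-close {0}): {0,1,2,3,4,6,7,8,10}
'a' @ 1: {1,3,4,5,7,8,9,10,11}  (accept∈set)
'a' @ 2: {1,3,4,5,7,8,9,10,11}  (accept∈set)
'c' @ 3: {}  — dead — no transitions
rest 'ab' ignored (set empty)
final: {}; accept 11 not in set

Answer: REJECT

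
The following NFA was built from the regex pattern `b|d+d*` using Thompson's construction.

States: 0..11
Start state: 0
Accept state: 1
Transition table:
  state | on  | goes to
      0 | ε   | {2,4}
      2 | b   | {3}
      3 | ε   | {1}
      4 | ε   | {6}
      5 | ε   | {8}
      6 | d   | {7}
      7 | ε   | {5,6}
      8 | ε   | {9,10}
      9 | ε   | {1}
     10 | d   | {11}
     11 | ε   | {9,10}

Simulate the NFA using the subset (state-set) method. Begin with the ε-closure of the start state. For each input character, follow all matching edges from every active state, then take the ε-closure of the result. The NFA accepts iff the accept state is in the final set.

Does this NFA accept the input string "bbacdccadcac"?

Answer: REJECT

Steps:
S₀ = ε-closure({0}) = {0,2,4,6}
'b' @ 1: {1,3}  (accept∈set)
'b' @ 2: {}  — dead — no transitions
rest 'acdccadcac' ignored (set empty)
end set {} — state 1 not in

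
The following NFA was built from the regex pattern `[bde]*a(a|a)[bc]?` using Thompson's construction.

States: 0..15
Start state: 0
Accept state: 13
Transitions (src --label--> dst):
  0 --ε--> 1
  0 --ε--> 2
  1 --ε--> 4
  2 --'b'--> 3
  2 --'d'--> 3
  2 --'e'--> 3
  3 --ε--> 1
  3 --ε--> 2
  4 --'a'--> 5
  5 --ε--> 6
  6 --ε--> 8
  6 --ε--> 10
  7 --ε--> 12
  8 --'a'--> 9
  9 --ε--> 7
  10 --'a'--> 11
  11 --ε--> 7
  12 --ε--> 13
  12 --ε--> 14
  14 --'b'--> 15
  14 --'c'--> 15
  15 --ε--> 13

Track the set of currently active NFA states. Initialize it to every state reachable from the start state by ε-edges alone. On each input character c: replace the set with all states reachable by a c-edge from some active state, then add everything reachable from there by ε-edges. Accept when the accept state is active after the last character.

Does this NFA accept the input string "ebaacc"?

Answer: REJECT

Trace:
start: ε-closure({0}) = {0,1,2,4}
'e' @ 1: {1,2,3,4}
'b' @ 2: {1,2,3,4}
'a' @ 3: {5,6,8,10}
'a' @ 4: {7,9,11,12,13,14}  [accepting]
'c' @ 5: {13,15}  [accepting]
'c' @ 6: {}  — no active states
after full input: {}  (accept=13 not in)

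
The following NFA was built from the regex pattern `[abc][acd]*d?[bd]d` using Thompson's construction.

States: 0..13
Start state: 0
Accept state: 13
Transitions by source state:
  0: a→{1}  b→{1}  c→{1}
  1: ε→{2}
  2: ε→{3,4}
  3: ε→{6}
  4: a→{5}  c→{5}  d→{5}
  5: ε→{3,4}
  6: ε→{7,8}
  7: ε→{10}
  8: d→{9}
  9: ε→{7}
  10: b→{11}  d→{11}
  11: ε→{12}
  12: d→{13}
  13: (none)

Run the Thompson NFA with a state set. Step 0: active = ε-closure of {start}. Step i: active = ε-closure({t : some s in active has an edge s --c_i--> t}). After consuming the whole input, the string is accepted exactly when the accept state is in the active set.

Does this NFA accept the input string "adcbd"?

Answer: ACCEPT

Steps:
S₀ = ε-closure({0}) = {0}
'a' @ 1: {1,2,3,4,6,7,8,10}
'd' @ 2: {3,4,5,6,7,8,9,10,11,12}
'c' @ 3: {3,4,5,6,7,8,10}
'b' @ 4: {11,12}
'd' @ 5: {13}  ✓accept
final: {13}; accept 13 in set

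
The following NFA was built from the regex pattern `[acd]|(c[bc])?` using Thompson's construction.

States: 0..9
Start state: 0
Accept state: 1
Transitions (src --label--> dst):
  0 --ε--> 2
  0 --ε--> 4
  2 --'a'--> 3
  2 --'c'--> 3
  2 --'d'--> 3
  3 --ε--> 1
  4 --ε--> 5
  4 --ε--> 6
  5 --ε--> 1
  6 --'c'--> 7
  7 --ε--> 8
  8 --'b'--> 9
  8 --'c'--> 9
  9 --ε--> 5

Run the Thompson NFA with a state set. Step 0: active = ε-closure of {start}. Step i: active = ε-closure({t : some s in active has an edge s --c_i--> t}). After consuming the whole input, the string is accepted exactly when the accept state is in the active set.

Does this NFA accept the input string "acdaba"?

Answer: REJECT

Steps:
start: ε-closure({0}) = {0,1,2,4,5,6}
'a' @ 1: {1,3}  ✓accept
'c' @ 2: {}  — no active states
rest 'daba' ignored (set empty)
final: {}; accept 1 not in set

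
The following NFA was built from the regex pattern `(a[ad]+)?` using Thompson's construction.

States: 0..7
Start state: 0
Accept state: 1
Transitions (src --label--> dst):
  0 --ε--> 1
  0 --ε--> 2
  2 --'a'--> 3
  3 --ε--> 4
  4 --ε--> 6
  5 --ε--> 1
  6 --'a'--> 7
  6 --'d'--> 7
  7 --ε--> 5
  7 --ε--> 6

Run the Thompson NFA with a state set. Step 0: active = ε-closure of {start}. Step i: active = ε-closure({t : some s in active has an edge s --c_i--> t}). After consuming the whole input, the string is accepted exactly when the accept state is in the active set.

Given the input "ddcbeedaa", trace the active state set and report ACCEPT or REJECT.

initial (ε-close {0}): {0,1,2}
'd' @ 1: {}  — dead — no transitions
rest 'dcbeedaa' ignored (set empty)
final: {}; accept 1 not in set

Answer: REJECT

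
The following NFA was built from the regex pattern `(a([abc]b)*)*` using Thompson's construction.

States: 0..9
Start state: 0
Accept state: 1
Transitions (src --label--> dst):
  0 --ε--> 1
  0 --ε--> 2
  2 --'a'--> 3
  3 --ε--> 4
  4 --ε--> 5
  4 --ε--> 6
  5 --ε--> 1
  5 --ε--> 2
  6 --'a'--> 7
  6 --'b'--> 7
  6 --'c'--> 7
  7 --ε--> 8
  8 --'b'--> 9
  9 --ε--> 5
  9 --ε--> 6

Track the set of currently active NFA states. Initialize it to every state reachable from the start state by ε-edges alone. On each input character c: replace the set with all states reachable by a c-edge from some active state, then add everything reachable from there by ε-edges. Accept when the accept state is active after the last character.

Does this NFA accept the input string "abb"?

S₀ = ε-closure({0}) = {0,1,2}
'a' @ 1: {1,2,3,4,5,6}  ✓accept
'b' @ 2: {7,8}
'b' @ 3: {1,2,5,6,9}  ✓accept
after full input: {1,2,5,6,9}  (accept=1 in)

Answer: ACCEPT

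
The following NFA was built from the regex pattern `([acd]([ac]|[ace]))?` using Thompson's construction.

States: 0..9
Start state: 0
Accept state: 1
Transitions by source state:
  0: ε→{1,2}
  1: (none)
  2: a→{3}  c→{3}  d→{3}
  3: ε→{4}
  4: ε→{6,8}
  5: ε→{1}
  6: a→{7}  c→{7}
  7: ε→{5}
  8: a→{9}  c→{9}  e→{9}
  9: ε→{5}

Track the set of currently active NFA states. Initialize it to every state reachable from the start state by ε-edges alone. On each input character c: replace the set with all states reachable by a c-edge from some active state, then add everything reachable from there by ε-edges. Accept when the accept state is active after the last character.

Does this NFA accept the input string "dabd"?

Answer: REJECT

Steps:
start: ε-closure({0}) = {0,1,2}
'd' @ 1: {3,4,6,8}
'a' @ 2: {1,5,7,9}  ✓accept
'b' @ 3: {}  — state set empty
rest 'd' ignored (set empty)
after full input: {}  (accept=1 not in)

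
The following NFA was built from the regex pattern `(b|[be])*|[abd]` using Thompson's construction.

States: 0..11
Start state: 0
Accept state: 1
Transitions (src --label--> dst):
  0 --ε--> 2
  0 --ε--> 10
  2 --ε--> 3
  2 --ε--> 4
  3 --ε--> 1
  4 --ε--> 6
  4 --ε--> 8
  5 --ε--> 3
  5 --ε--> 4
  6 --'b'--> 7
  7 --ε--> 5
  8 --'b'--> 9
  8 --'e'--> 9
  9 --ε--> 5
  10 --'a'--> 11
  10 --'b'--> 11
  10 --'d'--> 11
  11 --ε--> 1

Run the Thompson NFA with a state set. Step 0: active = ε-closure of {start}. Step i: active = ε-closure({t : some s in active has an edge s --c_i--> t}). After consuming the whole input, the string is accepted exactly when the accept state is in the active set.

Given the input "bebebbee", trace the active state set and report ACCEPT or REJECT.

Answer: ACCEPT

Derivation:
initial (ε-close {0}): {0,1,2,3,4,6,8,10}
'b' @ 1: {1,3,4,5,6,7,8,9,11}  (accept∈set)
'e' @ 2: {1,3,4,5,6,8,9}  (accept∈set)
'b' @ 3: {1,3,4,5,6,7,8,9}  (accept∈set)
'e' @ 4: {1,3,4,5,6,8,9}  (accept∈set)
'b' @ 5: {1,3,4,5,6,7,8,9}  (accept∈set)
'b' @ 6: {1,3,4,5,6,7,8,9}  (accept∈set)
'e' @ 7: {1,3,4,5,6,8,9}  (accept∈set)
'e' @ 8: {1,3,4,5,6,8,9}  (accept∈set)
after full input: {1,3,4,5,6,8,9}  (accept=1 in)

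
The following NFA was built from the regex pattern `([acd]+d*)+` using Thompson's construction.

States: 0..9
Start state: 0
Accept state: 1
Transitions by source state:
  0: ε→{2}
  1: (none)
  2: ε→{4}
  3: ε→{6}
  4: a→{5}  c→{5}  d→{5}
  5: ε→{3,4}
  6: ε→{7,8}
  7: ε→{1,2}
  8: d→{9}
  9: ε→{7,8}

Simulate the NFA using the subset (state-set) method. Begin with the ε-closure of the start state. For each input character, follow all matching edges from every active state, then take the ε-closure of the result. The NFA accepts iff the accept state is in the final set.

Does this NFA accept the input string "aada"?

S₀ = ε-closure({0}) = {0,2,4}
'a' @ 1: {1,2,3,4,5,6,7,8}  (accept∈set)
'a' @ 2: {1,2,3,4,5,6,7,8}  (accept∈set)
'd' @ 3: {1,2,3,4,5,6,7,8,9}  (accept∈set)
'a' @ 4: {1,2,3,4,5,6,7,8}  (accept∈set)
after full input: {1,2,3,4,5,6,7,8}  (accept=1 in)

Answer: ACCEPT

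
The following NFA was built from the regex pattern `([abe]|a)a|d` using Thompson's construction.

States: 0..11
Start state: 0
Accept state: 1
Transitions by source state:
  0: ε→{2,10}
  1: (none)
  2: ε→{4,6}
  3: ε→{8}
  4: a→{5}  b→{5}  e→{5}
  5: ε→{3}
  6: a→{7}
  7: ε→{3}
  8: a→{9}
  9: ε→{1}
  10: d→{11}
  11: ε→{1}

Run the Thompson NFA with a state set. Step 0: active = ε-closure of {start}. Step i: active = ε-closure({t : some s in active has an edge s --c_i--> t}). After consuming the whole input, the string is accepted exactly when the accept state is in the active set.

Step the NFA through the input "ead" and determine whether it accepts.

start: ε-closure({0}) = {0,2,4,6,10}
'e' @ 1: {3,5,8}
'a' @ 2: {1,9}  ✓accept
'd' @ 3: {}  — no active states
end set {} — state 1 not in

Answer: REJECT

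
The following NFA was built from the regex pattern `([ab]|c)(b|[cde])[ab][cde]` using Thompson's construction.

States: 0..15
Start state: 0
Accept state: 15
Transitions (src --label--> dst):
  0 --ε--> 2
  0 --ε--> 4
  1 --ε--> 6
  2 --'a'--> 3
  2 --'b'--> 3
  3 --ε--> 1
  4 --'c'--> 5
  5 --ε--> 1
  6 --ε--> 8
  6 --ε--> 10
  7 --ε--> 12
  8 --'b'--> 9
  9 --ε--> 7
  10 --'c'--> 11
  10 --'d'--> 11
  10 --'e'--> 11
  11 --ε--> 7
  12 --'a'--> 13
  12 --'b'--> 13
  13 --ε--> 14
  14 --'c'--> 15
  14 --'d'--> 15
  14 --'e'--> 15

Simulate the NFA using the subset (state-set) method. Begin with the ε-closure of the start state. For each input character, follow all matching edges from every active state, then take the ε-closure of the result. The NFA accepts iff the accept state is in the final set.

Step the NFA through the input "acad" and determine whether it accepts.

initial (ε-close {0}): {0,2,4}
'a' @ 1: {1,3,6,8,10}
'c' @ 2: {7,11,12}
'a' @ 3: {13,14}
'd' @ 4: {15}  [accepting]
end set {15} — state 15 in

Answer: ACCEPT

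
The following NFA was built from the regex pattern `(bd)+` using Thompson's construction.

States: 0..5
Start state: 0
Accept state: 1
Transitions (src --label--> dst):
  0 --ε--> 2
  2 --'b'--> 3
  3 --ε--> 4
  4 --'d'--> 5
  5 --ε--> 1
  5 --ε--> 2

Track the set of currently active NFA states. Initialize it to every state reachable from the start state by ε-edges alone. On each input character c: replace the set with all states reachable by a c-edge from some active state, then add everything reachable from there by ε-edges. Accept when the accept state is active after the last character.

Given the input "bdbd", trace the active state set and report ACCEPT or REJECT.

Answer: ACCEPT

Derivation:
initial (ε-close {0}): {0,2}
'b' @ 1: {3,4}
'd' @ 2: {1,2,5}  (accept∈set)
'b' @ 3: {3,4}
'd' @ 4: {1,2,5}  (accept∈set)
final: {1,2,5}; accept 1 in set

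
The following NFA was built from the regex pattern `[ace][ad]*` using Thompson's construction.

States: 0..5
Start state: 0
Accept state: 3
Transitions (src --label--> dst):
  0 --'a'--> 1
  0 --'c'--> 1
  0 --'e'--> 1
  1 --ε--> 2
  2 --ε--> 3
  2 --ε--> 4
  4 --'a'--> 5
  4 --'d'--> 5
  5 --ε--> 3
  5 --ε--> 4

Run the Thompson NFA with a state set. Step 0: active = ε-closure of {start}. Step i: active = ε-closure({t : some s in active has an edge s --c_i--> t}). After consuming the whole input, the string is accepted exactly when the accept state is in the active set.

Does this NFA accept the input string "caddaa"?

Answer: ACCEPT

Derivation:
initial (ε-close {0}): {0}
'c' @ 1: {1,2,3,4}  (accept∈set)
'a' @ 2: {3,4,5}  (accept∈set)
'd' @ 3: {3,4,5}  (accept∈set)
'd' @ 4: {3,4,5}  (accept∈set)
'a' @ 5: {3,4,5}  (accept∈set)
'a' @ 6: {3,4,5}  (accept∈set)
end set {3,4,5} — state 3 in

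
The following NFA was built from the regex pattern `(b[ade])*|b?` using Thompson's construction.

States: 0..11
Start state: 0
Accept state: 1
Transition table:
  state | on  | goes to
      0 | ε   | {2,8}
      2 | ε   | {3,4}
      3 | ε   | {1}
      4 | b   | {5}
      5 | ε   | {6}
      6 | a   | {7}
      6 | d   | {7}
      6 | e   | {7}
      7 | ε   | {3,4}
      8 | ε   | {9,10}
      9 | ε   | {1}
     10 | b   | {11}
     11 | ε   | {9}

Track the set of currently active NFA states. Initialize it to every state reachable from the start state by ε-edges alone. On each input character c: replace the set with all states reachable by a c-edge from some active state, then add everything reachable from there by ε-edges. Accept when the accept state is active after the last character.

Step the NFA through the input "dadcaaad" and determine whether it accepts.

start: ε-closure({0}) = {0,1,2,3,4,8,9,10}
'd' @ 1: {}  — state set empty
rest 'adcaaad' ignored (set empty)
after full input: {}  (accept=1 not in)

Answer: REJECT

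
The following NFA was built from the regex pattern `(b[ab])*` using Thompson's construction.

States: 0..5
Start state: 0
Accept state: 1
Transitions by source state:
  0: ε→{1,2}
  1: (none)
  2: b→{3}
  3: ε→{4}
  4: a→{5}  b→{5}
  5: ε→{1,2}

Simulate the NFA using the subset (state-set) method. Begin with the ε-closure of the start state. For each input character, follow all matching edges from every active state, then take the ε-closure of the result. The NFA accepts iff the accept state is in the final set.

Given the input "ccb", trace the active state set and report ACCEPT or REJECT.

start: ε-closure({0}) = {0,1,2}
'c' @ 1: {}  — state set empty
rest 'cb' ignored (set empty)
end set {} — state 1 not in

Answer: REJECT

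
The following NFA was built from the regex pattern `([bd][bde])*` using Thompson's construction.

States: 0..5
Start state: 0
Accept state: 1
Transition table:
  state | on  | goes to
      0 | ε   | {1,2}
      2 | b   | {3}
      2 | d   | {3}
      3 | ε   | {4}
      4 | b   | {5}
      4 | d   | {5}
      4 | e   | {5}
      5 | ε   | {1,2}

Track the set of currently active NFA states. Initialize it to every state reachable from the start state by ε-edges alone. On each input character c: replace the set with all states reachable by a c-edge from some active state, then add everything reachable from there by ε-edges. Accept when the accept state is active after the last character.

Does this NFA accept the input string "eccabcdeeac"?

Answer: REJECT

Derivation:
S₀ = ε-closure({0}) = {0,1,2}
'e' @ 1: {}  — no active states
rest 'ccabcdeeac' ignored (set empty)
after full input: {}  (accept=1 not in)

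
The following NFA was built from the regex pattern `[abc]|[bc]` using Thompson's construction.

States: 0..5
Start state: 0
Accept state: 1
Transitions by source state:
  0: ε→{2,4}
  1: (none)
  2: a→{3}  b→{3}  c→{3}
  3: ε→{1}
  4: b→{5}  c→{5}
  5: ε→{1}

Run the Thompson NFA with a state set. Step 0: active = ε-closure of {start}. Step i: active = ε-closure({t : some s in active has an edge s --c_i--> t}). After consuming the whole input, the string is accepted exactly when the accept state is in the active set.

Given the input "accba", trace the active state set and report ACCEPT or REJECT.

initial (ε-close {0}): {0,2,4}
'a' @ 1: {1,3}  [accepting]
'c' @ 2: {}  — state set empty
rest 'cba' ignored (set empty)
final: {}; accept 1 not in set

Answer: REJECT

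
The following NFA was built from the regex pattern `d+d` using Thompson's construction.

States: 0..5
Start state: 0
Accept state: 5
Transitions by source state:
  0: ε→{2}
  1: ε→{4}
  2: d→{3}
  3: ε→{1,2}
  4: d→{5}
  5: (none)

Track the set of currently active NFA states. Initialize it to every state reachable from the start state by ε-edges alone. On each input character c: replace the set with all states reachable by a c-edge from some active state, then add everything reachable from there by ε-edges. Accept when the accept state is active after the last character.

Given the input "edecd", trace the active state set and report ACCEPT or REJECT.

initial (ε-close {0}): {0,2}
'e' @ 1: {}  — no active states
rest 'decd' ignored (set empty)
after full input: {}  (accept=5 not in)

Answer: REJECT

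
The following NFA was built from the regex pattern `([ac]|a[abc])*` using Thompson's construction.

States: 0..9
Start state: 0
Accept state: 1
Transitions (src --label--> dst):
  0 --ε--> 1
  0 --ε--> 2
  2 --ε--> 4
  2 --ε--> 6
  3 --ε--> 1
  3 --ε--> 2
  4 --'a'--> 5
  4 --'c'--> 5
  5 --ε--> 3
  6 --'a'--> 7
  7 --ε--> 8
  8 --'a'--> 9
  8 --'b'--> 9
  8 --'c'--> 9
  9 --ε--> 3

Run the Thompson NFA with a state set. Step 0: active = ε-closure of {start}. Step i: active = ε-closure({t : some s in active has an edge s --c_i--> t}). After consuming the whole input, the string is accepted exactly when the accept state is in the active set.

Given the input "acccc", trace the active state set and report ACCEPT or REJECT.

S₀ = ε-closure({0}) = {0,1,2,4,6}
'a' @ 1: {1,2,3,4,5,6,7,8}  [accepting]
'c' @ 2: {1,2,3,4,5,6,9}  [accepting]
'c' @ 3: {1,2,3,4,5,6}  [accepting]
'c' @ 4: {1,2,3,4,5,6}  [accepting]
'c' @ 5: {1,2,3,4,5,6}  [accepting]
after full input: {1,2,3,4,5,6}  (accept=1 in)

Answer: ACCEPT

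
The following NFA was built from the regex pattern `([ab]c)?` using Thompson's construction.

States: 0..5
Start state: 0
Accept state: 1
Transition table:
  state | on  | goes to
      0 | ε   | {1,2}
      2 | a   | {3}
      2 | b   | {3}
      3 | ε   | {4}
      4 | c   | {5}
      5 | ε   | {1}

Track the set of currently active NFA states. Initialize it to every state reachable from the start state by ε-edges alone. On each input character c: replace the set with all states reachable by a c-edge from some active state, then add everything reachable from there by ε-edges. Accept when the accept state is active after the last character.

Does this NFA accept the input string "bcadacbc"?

Answer: REJECT

Trace:
initial (ε-close {0}): {0,1,2}
'b' @ 1: {3,4}
'c' @ 2: {1,5}  [accepting]
'a' @ 3: {}  — dead — no transitions
rest 'dacbc' ignored (set empty)
after full input: {}  (accept=1 not in)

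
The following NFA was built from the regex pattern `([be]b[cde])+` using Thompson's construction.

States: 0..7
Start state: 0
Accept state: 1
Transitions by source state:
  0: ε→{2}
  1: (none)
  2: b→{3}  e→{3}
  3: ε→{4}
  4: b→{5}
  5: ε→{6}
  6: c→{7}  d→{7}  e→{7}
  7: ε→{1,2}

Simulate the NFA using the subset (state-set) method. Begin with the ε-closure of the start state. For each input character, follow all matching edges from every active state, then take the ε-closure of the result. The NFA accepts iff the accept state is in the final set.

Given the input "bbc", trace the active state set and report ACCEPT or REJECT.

Answer: ACCEPT

Derivation:
initial (ε-close {0}): {0,2}
'b' @ 1: {3,4}
'b' @ 2: {5,6}
'c' @ 3: {1,2,7}  [accepting]
final: {1,2,7}; accept 1 in set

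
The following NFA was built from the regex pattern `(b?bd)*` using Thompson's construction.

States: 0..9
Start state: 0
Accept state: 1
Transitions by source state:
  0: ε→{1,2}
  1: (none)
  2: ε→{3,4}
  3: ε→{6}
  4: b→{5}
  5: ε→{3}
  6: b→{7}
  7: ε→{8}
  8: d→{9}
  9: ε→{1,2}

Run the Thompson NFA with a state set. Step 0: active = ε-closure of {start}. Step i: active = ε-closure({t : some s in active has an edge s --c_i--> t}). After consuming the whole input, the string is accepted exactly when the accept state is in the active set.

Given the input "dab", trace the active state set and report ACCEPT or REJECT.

S₀ = ε-closure({0}) = {0,1,2,3,4,6}
'd' @ 1: {}  — no active states
rest 'ab' ignored (set empty)
final: {}; accept 1 not in set

Answer: REJECT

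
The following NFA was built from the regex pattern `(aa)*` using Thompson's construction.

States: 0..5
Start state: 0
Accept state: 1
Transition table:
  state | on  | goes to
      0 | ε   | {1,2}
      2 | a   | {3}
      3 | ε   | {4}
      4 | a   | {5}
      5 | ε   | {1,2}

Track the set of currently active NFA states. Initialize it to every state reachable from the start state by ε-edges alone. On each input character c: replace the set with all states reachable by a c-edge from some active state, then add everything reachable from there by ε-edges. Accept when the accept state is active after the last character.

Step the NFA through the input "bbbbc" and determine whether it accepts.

Answer: REJECT

Trace:
initial (ε-close {0}): {0,1,2}
'b' @ 1: {}  — no active states
rest 'bbbc' ignored (set empty)
end set {} — state 1 not in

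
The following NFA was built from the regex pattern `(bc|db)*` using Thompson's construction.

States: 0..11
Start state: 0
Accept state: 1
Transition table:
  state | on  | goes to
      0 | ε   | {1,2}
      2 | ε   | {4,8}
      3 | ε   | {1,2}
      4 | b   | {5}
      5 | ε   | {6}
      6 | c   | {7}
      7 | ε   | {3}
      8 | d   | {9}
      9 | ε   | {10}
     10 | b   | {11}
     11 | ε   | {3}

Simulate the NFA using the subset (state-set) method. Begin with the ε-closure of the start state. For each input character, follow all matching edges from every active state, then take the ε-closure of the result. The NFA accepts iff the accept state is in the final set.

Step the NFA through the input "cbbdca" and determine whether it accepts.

initial (ε-close {0}): {0,1,2,4,8}
'c' @ 1: {}  — dead — no transitions
rest 'bbdca' ignored (set empty)
after full input: {}  (accept=1 not in)

Answer: REJECT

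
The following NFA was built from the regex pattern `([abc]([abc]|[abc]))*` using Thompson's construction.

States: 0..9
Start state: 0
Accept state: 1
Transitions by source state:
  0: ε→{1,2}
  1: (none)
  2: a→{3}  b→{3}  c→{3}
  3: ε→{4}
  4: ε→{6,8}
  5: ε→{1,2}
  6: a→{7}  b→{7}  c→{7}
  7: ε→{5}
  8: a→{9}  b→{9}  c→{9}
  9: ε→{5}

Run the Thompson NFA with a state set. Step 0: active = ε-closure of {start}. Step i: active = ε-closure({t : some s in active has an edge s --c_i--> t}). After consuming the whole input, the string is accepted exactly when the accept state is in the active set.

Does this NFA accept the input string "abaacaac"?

S₀ = ε-closure({0}) = {0,1,2}
'a' @ 1: {3,4,6,8}
'b' @ 2: {1,2,5,7,9}  ✓accept
'a' @ 3: {3,4,6,8}
'a' @ 4: {1,2,5,7,9}  ✓accept
'c' @ 5: {3,4,6,8}
'a' @ 6: {1,2,5,7,9}  ✓accept
'a' @ 7: {3,4,6,8}
'c' @ 8: {1,2,5,7,9}  ✓accept
final: {1,2,5,7,9}; accept 1 in set

Answer: ACCEPT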